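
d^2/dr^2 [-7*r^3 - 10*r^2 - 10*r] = -42*r - 20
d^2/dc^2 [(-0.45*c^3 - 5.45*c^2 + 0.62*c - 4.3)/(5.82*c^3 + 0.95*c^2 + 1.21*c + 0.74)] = (-364.23306*c^6 + 145.019268*c^5 - 1473.7113*c^4 - 47.5550279999999*c^3 - 216.445332*c^2 + 77.36466*c - 13.624596)/(197.137368*c^9 + 96.53634*c^8 + 138.714462*c^7 + 116.194643*c^6 + 53.388021*c^5 + 37.443603*c^4 + 16.436437*c^3 + 4.810962*c^2 + 1.987788*c + 0.405224)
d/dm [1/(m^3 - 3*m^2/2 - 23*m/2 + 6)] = 2*(-6*m^2 + 6*m + 23)/(2*m^3 - 3*m^2 - 23*m + 12)^2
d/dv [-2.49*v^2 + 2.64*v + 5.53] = 2.64 - 4.98*v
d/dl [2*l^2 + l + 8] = 4*l + 1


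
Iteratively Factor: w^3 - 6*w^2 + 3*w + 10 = (w - 2)*(w^2 - 4*w - 5) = (w - 5)*(w - 2)*(w + 1)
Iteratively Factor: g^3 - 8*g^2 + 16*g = (g - 4)*(g^2 - 4*g) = g*(g - 4)*(g - 4)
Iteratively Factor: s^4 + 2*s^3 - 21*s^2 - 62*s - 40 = (s + 2)*(s^3 - 21*s - 20) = (s + 1)*(s + 2)*(s^2 - s - 20) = (s - 5)*(s + 1)*(s + 2)*(s + 4)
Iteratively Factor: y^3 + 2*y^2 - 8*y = (y + 4)*(y^2 - 2*y) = y*(y + 4)*(y - 2)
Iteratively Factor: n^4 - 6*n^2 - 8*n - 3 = (n + 1)*(n^3 - n^2 - 5*n - 3) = (n + 1)^2*(n^2 - 2*n - 3) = (n + 1)^3*(n - 3)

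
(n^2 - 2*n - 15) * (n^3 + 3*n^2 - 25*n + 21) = n^5 + n^4 - 46*n^3 + 26*n^2 + 333*n - 315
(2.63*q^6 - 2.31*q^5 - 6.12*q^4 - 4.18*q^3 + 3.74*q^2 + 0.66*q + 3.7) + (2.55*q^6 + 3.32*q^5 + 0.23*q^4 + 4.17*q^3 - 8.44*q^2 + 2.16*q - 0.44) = 5.18*q^6 + 1.01*q^5 - 5.89*q^4 - 0.00999999999999979*q^3 - 4.7*q^2 + 2.82*q + 3.26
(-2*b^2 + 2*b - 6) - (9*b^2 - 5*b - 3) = -11*b^2 + 7*b - 3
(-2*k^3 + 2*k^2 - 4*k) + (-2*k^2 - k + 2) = -2*k^3 - 5*k + 2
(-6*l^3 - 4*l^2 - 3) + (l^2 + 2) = -6*l^3 - 3*l^2 - 1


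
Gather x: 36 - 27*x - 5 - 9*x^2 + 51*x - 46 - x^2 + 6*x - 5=-10*x^2 + 30*x - 20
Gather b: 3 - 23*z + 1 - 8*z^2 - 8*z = -8*z^2 - 31*z + 4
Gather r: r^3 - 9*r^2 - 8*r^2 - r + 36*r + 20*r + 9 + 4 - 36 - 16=r^3 - 17*r^2 + 55*r - 39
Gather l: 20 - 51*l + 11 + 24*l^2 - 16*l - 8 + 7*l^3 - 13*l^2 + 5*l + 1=7*l^3 + 11*l^2 - 62*l + 24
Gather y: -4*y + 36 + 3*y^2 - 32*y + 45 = 3*y^2 - 36*y + 81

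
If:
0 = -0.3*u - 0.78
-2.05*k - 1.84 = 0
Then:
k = -0.90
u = -2.60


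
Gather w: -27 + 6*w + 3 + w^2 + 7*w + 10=w^2 + 13*w - 14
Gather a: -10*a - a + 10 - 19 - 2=-11*a - 11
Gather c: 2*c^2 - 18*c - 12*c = 2*c^2 - 30*c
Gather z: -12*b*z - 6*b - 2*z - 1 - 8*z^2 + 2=-6*b - 8*z^2 + z*(-12*b - 2) + 1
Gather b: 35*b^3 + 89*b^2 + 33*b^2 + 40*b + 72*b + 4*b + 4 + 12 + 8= 35*b^3 + 122*b^2 + 116*b + 24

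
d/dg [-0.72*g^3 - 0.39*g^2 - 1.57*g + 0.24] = -2.16*g^2 - 0.78*g - 1.57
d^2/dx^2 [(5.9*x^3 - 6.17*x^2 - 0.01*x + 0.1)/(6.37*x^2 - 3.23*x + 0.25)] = (-4.54747350886464e-13*x^5 + 9.09494701772928e-13*x^4 - 150.391552*x^3 + 54.71499*x^2 - 10.03701*x + 0.98068)/(258.474853*x^6 - 393.190161*x^5 + 229.805394*x^4 - 64.560917*x^3 + 9.01905*x^2 - 0.605625*x + 0.015625)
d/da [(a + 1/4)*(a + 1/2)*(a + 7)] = 3*a^2 + 31*a/2 + 43/8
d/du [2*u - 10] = 2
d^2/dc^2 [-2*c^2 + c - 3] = -4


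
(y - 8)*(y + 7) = y^2 - y - 56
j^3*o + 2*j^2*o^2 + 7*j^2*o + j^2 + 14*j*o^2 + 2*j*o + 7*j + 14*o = (j + 7)*(j + 2*o)*(j*o + 1)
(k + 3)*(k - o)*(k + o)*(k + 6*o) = k^4 + 6*k^3*o + 3*k^3 - k^2*o^2 + 18*k^2*o - 6*k*o^3 - 3*k*o^2 - 18*o^3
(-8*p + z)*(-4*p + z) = 32*p^2 - 12*p*z + z^2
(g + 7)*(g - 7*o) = g^2 - 7*g*o + 7*g - 49*o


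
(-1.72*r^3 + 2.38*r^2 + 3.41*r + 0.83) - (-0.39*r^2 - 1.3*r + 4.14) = -1.72*r^3 + 2.77*r^2 + 4.71*r - 3.31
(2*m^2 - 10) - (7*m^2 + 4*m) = -5*m^2 - 4*m - 10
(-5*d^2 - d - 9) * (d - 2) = -5*d^3 + 9*d^2 - 7*d + 18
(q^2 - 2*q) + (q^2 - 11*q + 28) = 2*q^2 - 13*q + 28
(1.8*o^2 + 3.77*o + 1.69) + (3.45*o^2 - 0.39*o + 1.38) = 5.25*o^2 + 3.38*o + 3.07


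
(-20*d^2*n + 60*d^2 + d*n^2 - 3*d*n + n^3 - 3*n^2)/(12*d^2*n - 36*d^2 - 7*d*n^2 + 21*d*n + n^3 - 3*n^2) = (-5*d - n)/(3*d - n)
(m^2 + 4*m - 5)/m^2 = 1 + 4/m - 5/m^2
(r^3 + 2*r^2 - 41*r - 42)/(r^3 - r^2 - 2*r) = (r^2 + r - 42)/(r*(r - 2))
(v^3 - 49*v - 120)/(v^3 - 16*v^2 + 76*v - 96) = (v^2 + 8*v + 15)/(v^2 - 8*v + 12)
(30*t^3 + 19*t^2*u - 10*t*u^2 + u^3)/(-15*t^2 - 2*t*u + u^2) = (-6*t^2 - 5*t*u + u^2)/(3*t + u)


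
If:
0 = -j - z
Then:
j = -z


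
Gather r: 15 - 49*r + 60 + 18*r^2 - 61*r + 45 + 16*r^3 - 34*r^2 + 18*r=16*r^3 - 16*r^2 - 92*r + 120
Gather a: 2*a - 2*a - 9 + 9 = 0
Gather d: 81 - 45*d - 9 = 72 - 45*d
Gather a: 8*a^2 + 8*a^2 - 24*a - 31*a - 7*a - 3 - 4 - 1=16*a^2 - 62*a - 8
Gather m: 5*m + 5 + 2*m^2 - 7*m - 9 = 2*m^2 - 2*m - 4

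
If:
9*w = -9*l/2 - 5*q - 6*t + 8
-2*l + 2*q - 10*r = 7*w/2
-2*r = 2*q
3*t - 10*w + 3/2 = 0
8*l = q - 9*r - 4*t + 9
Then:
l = 1443/899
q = 523/1798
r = -523/1798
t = -419/1798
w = 72/899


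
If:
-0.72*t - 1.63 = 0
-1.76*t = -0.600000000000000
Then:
No Solution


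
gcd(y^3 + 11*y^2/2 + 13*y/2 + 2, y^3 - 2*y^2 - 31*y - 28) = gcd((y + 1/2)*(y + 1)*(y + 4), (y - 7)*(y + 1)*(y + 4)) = y^2 + 5*y + 4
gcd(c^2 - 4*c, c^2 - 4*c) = c^2 - 4*c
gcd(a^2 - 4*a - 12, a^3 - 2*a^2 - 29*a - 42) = a + 2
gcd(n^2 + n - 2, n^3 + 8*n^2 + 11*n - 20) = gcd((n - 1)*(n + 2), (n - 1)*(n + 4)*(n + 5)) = n - 1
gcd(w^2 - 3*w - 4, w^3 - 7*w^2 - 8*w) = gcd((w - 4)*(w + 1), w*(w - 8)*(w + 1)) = w + 1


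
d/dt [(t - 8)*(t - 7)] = 2*t - 15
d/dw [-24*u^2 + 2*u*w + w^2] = 2*u + 2*w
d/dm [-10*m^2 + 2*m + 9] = 2 - 20*m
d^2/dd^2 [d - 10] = 0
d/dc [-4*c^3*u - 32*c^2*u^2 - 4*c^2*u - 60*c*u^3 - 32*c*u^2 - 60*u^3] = 4*u*(-3*c^2 - 16*c*u - 2*c - 15*u^2 - 8*u)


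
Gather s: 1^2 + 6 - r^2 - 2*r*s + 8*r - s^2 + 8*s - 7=-r^2 + 8*r - s^2 + s*(8 - 2*r)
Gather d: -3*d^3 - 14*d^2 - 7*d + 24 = -3*d^3 - 14*d^2 - 7*d + 24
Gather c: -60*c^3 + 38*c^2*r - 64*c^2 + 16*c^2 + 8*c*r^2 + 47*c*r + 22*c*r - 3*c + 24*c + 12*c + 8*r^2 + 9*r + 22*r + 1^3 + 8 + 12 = -60*c^3 + c^2*(38*r - 48) + c*(8*r^2 + 69*r + 33) + 8*r^2 + 31*r + 21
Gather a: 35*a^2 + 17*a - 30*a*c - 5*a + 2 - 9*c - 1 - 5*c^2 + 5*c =35*a^2 + a*(12 - 30*c) - 5*c^2 - 4*c + 1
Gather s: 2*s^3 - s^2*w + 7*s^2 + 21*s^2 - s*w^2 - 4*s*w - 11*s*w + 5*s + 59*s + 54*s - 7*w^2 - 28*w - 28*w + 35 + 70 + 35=2*s^3 + s^2*(28 - w) + s*(-w^2 - 15*w + 118) - 7*w^2 - 56*w + 140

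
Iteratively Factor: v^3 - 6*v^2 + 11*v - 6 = (v - 3)*(v^2 - 3*v + 2) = (v - 3)*(v - 1)*(v - 2)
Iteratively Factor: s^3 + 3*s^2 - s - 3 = (s + 1)*(s^2 + 2*s - 3) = (s + 1)*(s + 3)*(s - 1)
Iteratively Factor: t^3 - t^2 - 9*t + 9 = (t - 1)*(t^2 - 9) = (t - 1)*(t + 3)*(t - 3)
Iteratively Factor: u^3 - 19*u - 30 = (u - 5)*(u^2 + 5*u + 6) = (u - 5)*(u + 3)*(u + 2)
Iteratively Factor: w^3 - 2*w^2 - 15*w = (w)*(w^2 - 2*w - 15) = w*(w - 5)*(w + 3)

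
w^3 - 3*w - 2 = (w - 2)*(w + 1)^2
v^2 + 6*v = v*(v + 6)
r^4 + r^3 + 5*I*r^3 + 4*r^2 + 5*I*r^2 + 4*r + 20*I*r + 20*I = (r + 1)*(r - 2*I)*(r + 2*I)*(r + 5*I)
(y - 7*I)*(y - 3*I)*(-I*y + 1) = -I*y^3 - 9*y^2 + 11*I*y - 21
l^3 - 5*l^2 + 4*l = l*(l - 4)*(l - 1)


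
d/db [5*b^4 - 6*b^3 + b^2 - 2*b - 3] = 20*b^3 - 18*b^2 + 2*b - 2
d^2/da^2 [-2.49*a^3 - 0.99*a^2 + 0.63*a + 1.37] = -14.94*a - 1.98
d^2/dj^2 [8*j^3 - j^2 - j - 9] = 48*j - 2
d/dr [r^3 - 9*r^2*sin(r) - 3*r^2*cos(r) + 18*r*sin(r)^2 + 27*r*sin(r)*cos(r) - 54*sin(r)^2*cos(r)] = 3*r^2*sin(r) - 9*r^2*cos(r) + 3*r^2 - 18*r*sin(r) + 18*r*sin(2*r) - 6*r*cos(r) + 27*r*cos(2*r) + 27*sin(r)/2 + 27*sin(2*r)/2 - 81*sin(3*r)/2 - 9*cos(2*r) + 9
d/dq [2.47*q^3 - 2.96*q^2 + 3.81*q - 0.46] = 7.41*q^2 - 5.92*q + 3.81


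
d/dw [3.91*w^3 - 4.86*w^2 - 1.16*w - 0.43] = 11.73*w^2 - 9.72*w - 1.16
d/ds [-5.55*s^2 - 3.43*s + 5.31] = -11.1*s - 3.43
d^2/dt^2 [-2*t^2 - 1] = -4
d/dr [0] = 0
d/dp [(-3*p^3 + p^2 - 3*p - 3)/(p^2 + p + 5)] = (-3*p^4 - 6*p^3 - 41*p^2 + 16*p - 12)/(p^4 + 2*p^3 + 11*p^2 + 10*p + 25)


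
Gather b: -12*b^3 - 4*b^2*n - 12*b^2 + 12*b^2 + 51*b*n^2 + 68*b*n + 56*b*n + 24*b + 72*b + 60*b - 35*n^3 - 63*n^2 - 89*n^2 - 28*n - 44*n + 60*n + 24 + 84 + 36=-12*b^3 - 4*b^2*n + b*(51*n^2 + 124*n + 156) - 35*n^3 - 152*n^2 - 12*n + 144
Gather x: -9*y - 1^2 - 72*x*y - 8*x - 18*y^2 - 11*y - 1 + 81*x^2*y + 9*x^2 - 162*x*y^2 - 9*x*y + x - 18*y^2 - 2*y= x^2*(81*y + 9) + x*(-162*y^2 - 81*y - 7) - 36*y^2 - 22*y - 2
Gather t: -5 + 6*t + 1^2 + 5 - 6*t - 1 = 0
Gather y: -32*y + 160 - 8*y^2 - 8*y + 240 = -8*y^2 - 40*y + 400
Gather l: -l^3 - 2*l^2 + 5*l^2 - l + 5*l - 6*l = -l^3 + 3*l^2 - 2*l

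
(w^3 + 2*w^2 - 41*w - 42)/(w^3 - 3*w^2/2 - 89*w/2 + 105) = 2*(w + 1)/(2*w - 5)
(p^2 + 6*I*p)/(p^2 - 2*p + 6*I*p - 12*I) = p/(p - 2)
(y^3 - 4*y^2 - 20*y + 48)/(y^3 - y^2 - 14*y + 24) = (y - 6)/(y - 3)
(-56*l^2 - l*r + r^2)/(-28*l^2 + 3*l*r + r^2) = (-8*l + r)/(-4*l + r)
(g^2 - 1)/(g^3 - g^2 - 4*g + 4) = (g + 1)/(g^2 - 4)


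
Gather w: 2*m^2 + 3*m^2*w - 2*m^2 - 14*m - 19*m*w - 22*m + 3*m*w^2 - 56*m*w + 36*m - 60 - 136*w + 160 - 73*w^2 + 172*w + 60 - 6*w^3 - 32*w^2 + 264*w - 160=-6*w^3 + w^2*(3*m - 105) + w*(3*m^2 - 75*m + 300)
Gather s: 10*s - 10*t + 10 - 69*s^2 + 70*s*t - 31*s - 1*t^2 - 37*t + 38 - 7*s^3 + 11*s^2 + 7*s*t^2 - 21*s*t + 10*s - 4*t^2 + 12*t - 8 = -7*s^3 - 58*s^2 + s*(7*t^2 + 49*t - 11) - 5*t^2 - 35*t + 40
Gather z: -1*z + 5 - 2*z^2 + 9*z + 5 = -2*z^2 + 8*z + 10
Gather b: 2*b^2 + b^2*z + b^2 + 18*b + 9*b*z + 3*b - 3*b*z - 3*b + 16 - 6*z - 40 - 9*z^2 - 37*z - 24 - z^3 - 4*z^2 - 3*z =b^2*(z + 3) + b*(6*z + 18) - z^3 - 13*z^2 - 46*z - 48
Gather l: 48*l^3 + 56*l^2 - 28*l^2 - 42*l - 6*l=48*l^3 + 28*l^2 - 48*l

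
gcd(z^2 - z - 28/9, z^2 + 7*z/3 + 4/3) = z + 4/3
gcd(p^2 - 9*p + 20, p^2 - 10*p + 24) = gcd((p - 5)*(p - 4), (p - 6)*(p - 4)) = p - 4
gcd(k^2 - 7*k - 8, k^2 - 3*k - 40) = k - 8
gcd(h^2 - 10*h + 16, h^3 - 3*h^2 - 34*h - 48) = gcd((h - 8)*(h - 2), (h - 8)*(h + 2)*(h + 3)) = h - 8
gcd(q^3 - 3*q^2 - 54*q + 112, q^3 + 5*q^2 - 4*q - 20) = q - 2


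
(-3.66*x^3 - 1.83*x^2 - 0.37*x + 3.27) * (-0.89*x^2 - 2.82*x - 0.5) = 3.2574*x^5 + 11.9499*x^4 + 7.3199*x^3 - 0.9519*x^2 - 9.0364*x - 1.635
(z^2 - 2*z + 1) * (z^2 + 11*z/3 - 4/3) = z^4 + 5*z^3/3 - 23*z^2/3 + 19*z/3 - 4/3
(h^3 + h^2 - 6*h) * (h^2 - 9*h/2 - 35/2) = h^5 - 7*h^4/2 - 28*h^3 + 19*h^2/2 + 105*h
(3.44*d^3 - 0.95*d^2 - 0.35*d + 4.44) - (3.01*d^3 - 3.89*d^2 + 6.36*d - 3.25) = 0.43*d^3 + 2.94*d^2 - 6.71*d + 7.69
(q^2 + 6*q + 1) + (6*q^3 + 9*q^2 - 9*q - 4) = 6*q^3 + 10*q^2 - 3*q - 3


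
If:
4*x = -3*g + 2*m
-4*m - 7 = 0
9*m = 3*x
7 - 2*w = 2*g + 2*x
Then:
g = 35/6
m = -7/4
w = 35/12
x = -21/4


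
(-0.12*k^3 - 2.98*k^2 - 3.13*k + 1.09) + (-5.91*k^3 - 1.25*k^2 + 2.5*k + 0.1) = -6.03*k^3 - 4.23*k^2 - 0.63*k + 1.19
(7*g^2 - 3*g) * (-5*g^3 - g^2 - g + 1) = -35*g^5 + 8*g^4 - 4*g^3 + 10*g^2 - 3*g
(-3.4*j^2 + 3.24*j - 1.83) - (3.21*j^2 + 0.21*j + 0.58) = -6.61*j^2 + 3.03*j - 2.41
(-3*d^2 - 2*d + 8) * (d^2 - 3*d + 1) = -3*d^4 + 7*d^3 + 11*d^2 - 26*d + 8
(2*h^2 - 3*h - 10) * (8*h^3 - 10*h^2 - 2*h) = 16*h^5 - 44*h^4 - 54*h^3 + 106*h^2 + 20*h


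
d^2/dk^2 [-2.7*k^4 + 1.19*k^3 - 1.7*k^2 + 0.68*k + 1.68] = -32.4*k^2 + 7.14*k - 3.4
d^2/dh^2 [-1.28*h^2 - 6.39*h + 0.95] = -2.56000000000000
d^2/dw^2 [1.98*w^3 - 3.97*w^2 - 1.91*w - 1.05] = 11.88*w - 7.94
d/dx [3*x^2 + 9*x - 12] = 6*x + 9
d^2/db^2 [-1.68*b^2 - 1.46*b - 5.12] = -3.36000000000000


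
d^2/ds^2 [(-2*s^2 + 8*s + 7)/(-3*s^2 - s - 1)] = 6*(-26*s^3 - 69*s^2 + 3*s + 8)/(27*s^6 + 27*s^5 + 36*s^4 + 19*s^3 + 12*s^2 + 3*s + 1)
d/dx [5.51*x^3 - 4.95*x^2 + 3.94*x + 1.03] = 16.53*x^2 - 9.9*x + 3.94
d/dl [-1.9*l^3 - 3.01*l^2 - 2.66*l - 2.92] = -5.7*l^2 - 6.02*l - 2.66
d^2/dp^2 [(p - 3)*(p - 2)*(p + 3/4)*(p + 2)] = 12*p^2 - 27*p/2 - 25/2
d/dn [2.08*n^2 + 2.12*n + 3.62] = 4.16*n + 2.12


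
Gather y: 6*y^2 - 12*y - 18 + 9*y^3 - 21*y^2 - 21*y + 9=9*y^3 - 15*y^2 - 33*y - 9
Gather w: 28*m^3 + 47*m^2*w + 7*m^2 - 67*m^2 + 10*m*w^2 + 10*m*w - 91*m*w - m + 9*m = 28*m^3 - 60*m^2 + 10*m*w^2 + 8*m + w*(47*m^2 - 81*m)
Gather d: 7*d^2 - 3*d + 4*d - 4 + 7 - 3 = 7*d^2 + d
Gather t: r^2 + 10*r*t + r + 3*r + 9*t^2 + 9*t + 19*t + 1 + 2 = r^2 + 4*r + 9*t^2 + t*(10*r + 28) + 3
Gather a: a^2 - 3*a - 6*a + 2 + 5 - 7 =a^2 - 9*a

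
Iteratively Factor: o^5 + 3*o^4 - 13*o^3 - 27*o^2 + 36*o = (o)*(o^4 + 3*o^3 - 13*o^2 - 27*o + 36) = o*(o + 3)*(o^3 - 13*o + 12) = o*(o - 1)*(o + 3)*(o^2 + o - 12) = o*(o - 1)*(o + 3)*(o + 4)*(o - 3)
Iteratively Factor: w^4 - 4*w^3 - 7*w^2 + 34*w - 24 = (w - 4)*(w^3 - 7*w + 6) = (w - 4)*(w - 1)*(w^2 + w - 6) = (w - 4)*(w - 1)*(w + 3)*(w - 2)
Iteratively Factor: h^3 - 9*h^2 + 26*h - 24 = (h - 3)*(h^2 - 6*h + 8) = (h - 3)*(h - 2)*(h - 4)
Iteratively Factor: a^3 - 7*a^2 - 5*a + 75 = (a - 5)*(a^2 - 2*a - 15) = (a - 5)^2*(a + 3)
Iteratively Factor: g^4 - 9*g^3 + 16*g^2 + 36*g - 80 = (g - 4)*(g^3 - 5*g^2 - 4*g + 20) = (g - 5)*(g - 4)*(g^2 - 4) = (g - 5)*(g - 4)*(g + 2)*(g - 2)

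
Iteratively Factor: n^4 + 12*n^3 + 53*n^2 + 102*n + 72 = (n + 4)*(n^3 + 8*n^2 + 21*n + 18) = (n + 2)*(n + 4)*(n^2 + 6*n + 9) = (n + 2)*(n + 3)*(n + 4)*(n + 3)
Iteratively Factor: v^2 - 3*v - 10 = (v + 2)*(v - 5)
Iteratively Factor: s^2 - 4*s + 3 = (s - 1)*(s - 3)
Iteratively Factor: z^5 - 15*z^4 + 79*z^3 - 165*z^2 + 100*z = (z - 5)*(z^4 - 10*z^3 + 29*z^2 - 20*z) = (z - 5)*(z - 1)*(z^3 - 9*z^2 + 20*z) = (z - 5)*(z - 4)*(z - 1)*(z^2 - 5*z) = z*(z - 5)*(z - 4)*(z - 1)*(z - 5)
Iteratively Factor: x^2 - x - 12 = (x - 4)*(x + 3)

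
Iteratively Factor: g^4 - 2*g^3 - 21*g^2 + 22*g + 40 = (g + 4)*(g^3 - 6*g^2 + 3*g + 10) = (g - 2)*(g + 4)*(g^2 - 4*g - 5) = (g - 5)*(g - 2)*(g + 4)*(g + 1)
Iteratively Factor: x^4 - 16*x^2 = (x)*(x^3 - 16*x) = x^2*(x^2 - 16) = x^2*(x - 4)*(x + 4)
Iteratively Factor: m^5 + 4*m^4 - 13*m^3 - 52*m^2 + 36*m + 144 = (m + 2)*(m^4 + 2*m^3 - 17*m^2 - 18*m + 72) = (m - 3)*(m + 2)*(m^3 + 5*m^2 - 2*m - 24) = (m - 3)*(m + 2)*(m + 3)*(m^2 + 2*m - 8) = (m - 3)*(m + 2)*(m + 3)*(m + 4)*(m - 2)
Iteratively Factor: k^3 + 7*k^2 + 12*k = (k + 4)*(k^2 + 3*k) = (k + 3)*(k + 4)*(k)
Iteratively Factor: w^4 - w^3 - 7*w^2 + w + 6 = (w - 1)*(w^3 - 7*w - 6) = (w - 1)*(w + 2)*(w^2 - 2*w - 3) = (w - 3)*(w - 1)*(w + 2)*(w + 1)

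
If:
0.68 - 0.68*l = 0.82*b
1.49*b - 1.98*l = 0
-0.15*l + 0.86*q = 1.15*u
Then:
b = 0.51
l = 0.38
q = 1.33720930232558*u + 0.067020983856401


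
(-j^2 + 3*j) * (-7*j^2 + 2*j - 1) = 7*j^4 - 23*j^3 + 7*j^2 - 3*j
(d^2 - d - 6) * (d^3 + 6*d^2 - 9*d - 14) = d^5 + 5*d^4 - 21*d^3 - 41*d^2 + 68*d + 84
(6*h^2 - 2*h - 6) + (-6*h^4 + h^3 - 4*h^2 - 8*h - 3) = -6*h^4 + h^3 + 2*h^2 - 10*h - 9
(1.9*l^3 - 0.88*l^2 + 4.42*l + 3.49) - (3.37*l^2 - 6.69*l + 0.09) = 1.9*l^3 - 4.25*l^2 + 11.11*l + 3.4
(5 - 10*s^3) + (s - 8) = -10*s^3 + s - 3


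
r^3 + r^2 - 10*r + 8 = (r - 2)*(r - 1)*(r + 4)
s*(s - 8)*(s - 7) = s^3 - 15*s^2 + 56*s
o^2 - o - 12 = (o - 4)*(o + 3)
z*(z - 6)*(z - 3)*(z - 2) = z^4 - 11*z^3 + 36*z^2 - 36*z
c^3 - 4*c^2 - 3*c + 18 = (c - 3)^2*(c + 2)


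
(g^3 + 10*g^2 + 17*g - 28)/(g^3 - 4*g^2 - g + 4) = (g^2 + 11*g + 28)/(g^2 - 3*g - 4)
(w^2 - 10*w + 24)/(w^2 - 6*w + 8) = (w - 6)/(w - 2)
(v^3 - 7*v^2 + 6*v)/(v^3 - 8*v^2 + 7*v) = (v - 6)/(v - 7)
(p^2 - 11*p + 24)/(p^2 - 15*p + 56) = (p - 3)/(p - 7)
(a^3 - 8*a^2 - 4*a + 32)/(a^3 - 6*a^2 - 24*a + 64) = (a + 2)/(a + 4)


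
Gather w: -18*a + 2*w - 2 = -18*a + 2*w - 2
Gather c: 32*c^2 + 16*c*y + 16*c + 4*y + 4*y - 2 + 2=32*c^2 + c*(16*y + 16) + 8*y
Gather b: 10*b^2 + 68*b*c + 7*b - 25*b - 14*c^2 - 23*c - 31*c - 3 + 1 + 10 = 10*b^2 + b*(68*c - 18) - 14*c^2 - 54*c + 8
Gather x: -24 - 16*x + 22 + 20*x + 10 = 4*x + 8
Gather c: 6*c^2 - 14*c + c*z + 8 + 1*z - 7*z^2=6*c^2 + c*(z - 14) - 7*z^2 + z + 8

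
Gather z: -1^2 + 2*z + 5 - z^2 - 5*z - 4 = -z^2 - 3*z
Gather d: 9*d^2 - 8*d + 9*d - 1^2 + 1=9*d^2 + d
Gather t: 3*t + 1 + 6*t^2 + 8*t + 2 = 6*t^2 + 11*t + 3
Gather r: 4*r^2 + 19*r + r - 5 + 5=4*r^2 + 20*r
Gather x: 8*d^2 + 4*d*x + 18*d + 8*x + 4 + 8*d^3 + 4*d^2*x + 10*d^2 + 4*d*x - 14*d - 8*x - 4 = 8*d^3 + 18*d^2 + 4*d + x*(4*d^2 + 8*d)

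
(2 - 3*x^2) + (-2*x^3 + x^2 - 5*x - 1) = -2*x^3 - 2*x^2 - 5*x + 1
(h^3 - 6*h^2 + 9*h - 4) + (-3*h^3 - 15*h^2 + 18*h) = -2*h^3 - 21*h^2 + 27*h - 4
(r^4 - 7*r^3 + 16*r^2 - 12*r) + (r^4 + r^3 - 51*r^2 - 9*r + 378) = 2*r^4 - 6*r^3 - 35*r^2 - 21*r + 378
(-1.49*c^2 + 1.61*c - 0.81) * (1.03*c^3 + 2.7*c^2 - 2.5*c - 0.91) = -1.5347*c^5 - 2.3647*c^4 + 7.2377*c^3 - 4.8561*c^2 + 0.5599*c + 0.7371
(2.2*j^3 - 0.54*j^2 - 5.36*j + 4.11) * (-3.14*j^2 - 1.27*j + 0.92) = -6.908*j^5 - 1.0984*j^4 + 19.5402*j^3 - 6.595*j^2 - 10.1509*j + 3.7812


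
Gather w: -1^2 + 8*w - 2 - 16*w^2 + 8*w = -16*w^2 + 16*w - 3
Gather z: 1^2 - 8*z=1 - 8*z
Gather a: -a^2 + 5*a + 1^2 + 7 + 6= -a^2 + 5*a + 14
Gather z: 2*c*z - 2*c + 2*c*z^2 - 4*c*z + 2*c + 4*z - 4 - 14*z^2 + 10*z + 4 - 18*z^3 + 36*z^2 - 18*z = -18*z^3 + z^2*(2*c + 22) + z*(-2*c - 4)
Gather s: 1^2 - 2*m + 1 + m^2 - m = m^2 - 3*m + 2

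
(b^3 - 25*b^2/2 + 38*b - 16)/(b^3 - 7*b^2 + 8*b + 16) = (b^2 - 17*b/2 + 4)/(b^2 - 3*b - 4)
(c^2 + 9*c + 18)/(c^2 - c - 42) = (c + 3)/(c - 7)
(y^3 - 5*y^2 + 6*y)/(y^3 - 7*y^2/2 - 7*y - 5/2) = 2*y*(-y^2 + 5*y - 6)/(-2*y^3 + 7*y^2 + 14*y + 5)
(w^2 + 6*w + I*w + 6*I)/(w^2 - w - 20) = (w^2 + w*(6 + I) + 6*I)/(w^2 - w - 20)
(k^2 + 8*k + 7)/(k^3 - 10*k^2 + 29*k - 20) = (k^2 + 8*k + 7)/(k^3 - 10*k^2 + 29*k - 20)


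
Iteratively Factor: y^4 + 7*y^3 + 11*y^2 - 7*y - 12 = (y + 1)*(y^3 + 6*y^2 + 5*y - 12) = (y + 1)*(y + 3)*(y^2 + 3*y - 4) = (y - 1)*(y + 1)*(y + 3)*(y + 4)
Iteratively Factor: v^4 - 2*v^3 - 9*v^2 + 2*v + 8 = (v - 4)*(v^3 + 2*v^2 - v - 2) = (v - 4)*(v + 2)*(v^2 - 1) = (v - 4)*(v - 1)*(v + 2)*(v + 1)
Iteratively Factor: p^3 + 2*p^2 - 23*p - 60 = (p - 5)*(p^2 + 7*p + 12) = (p - 5)*(p + 4)*(p + 3)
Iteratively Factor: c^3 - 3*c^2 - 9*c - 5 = (c + 1)*(c^2 - 4*c - 5) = (c - 5)*(c + 1)*(c + 1)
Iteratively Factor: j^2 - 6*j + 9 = (j - 3)*(j - 3)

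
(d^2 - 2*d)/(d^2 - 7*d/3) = 3*(d - 2)/(3*d - 7)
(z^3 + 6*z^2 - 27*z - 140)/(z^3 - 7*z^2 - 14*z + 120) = (z + 7)/(z - 6)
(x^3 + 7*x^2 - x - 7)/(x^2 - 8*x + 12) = (x^3 + 7*x^2 - x - 7)/(x^2 - 8*x + 12)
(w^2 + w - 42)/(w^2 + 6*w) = (w^2 + w - 42)/(w*(w + 6))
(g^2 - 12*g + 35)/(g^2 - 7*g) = (g - 5)/g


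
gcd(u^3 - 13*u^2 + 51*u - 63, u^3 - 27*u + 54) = u^2 - 6*u + 9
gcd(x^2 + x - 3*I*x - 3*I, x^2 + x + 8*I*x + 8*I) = x + 1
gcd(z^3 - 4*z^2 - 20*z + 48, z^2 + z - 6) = z - 2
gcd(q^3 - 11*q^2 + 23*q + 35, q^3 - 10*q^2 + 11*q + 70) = q^2 - 12*q + 35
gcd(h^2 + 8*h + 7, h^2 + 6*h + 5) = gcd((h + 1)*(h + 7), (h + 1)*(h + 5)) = h + 1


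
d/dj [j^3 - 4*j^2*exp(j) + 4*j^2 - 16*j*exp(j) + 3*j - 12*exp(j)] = -4*j^2*exp(j) + 3*j^2 - 24*j*exp(j) + 8*j - 28*exp(j) + 3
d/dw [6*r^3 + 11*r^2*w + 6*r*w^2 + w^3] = 11*r^2 + 12*r*w + 3*w^2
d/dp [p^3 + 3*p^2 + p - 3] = 3*p^2 + 6*p + 1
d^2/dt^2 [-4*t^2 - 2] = -8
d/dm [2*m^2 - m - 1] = 4*m - 1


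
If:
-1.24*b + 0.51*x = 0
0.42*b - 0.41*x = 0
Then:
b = 0.00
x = 0.00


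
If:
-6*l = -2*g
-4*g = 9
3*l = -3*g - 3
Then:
No Solution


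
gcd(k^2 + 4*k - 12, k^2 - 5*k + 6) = k - 2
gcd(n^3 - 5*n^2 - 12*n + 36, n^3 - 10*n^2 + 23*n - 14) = n - 2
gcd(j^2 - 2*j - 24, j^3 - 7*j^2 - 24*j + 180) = j - 6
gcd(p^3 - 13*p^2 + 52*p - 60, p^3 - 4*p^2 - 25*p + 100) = p - 5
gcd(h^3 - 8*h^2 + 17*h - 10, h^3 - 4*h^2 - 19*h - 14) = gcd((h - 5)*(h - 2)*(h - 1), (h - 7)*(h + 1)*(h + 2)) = 1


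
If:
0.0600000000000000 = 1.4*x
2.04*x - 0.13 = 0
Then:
No Solution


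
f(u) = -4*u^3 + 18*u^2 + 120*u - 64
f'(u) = -12*u^2 + 36*u + 120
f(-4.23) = 53.22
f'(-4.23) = -246.99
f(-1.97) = -199.96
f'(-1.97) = 2.51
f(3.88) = 438.93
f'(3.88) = 79.03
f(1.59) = 156.23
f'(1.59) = 146.90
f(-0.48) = -117.01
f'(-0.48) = 99.96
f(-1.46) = -188.38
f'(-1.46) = 41.86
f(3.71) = 424.69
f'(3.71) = 88.39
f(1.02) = 72.88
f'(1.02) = 144.24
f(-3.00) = -154.00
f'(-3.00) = -96.00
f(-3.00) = -154.00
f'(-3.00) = -96.00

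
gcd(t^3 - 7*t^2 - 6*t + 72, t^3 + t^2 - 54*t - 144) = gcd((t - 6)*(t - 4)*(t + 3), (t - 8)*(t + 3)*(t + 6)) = t + 3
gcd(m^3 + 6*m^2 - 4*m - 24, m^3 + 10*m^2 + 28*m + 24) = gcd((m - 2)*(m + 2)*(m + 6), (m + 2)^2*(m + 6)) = m^2 + 8*m + 12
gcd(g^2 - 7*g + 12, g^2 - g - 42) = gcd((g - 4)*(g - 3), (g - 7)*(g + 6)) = 1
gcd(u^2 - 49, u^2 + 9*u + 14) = u + 7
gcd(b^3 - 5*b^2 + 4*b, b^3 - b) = b^2 - b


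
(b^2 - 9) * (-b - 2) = -b^3 - 2*b^2 + 9*b + 18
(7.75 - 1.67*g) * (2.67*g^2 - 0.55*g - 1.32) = -4.4589*g^3 + 21.611*g^2 - 2.0581*g - 10.23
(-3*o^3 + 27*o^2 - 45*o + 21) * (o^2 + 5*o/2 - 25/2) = -3*o^5 + 39*o^4/2 + 60*o^3 - 429*o^2 + 615*o - 525/2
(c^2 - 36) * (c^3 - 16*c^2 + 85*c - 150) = c^5 - 16*c^4 + 49*c^3 + 426*c^2 - 3060*c + 5400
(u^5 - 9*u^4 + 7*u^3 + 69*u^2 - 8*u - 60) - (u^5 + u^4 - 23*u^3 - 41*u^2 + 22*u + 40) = -10*u^4 + 30*u^3 + 110*u^2 - 30*u - 100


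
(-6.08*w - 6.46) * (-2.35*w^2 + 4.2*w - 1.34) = 14.288*w^3 - 10.355*w^2 - 18.9848*w + 8.6564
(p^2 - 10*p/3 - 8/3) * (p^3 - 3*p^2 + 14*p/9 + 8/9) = p^5 - 19*p^4/3 + 80*p^3/9 + 100*p^2/27 - 64*p/9 - 64/27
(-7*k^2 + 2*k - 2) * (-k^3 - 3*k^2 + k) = 7*k^5 + 19*k^4 - 11*k^3 + 8*k^2 - 2*k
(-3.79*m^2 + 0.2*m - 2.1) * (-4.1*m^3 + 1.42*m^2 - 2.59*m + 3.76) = 15.539*m^5 - 6.2018*m^4 + 18.7101*m^3 - 17.7504*m^2 + 6.191*m - 7.896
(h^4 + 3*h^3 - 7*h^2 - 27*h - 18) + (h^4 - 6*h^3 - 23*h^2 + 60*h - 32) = 2*h^4 - 3*h^3 - 30*h^2 + 33*h - 50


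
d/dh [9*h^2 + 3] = 18*h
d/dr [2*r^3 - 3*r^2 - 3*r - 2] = 6*r^2 - 6*r - 3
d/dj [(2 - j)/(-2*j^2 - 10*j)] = (-j^2 + 4*j + 10)/(2*j^2*(j^2 + 10*j + 25))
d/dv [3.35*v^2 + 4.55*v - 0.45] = 6.7*v + 4.55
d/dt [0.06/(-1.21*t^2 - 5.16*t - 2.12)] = (0.1452*t + 0.3096)/(1.21*t^2 + 5.16*t + 2.12)^2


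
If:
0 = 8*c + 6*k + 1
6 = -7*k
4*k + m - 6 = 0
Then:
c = 29/56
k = -6/7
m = 66/7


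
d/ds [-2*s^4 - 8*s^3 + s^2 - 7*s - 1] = -8*s^3 - 24*s^2 + 2*s - 7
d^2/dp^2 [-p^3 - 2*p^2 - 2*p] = -6*p - 4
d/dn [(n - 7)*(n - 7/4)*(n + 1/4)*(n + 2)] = 4*n^3 - 39*n^2/2 - 111*n/8 + 371/16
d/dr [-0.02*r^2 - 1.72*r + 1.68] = -0.04*r - 1.72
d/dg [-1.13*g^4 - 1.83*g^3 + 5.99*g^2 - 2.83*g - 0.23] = -4.52*g^3 - 5.49*g^2 + 11.98*g - 2.83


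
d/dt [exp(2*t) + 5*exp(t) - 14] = (2*exp(t) + 5)*exp(t)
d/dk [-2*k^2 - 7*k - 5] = -4*k - 7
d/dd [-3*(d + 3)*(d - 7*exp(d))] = 21*d*exp(d) - 6*d + 84*exp(d) - 9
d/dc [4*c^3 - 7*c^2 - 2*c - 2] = 12*c^2 - 14*c - 2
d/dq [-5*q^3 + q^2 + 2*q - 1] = -15*q^2 + 2*q + 2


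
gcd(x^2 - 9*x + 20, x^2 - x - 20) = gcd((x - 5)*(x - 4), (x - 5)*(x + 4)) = x - 5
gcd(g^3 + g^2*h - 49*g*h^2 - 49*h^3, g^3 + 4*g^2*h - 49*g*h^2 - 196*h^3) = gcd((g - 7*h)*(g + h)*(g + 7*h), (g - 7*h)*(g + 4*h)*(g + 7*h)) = g^2 - 49*h^2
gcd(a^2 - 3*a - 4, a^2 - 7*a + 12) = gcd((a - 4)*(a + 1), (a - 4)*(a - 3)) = a - 4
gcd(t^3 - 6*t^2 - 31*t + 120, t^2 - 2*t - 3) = t - 3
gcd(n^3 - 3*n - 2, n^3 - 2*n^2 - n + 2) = n^2 - n - 2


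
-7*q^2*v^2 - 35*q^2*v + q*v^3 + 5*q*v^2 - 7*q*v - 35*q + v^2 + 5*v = (-7*q + v)*(v + 5)*(q*v + 1)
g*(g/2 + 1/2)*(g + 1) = g^3/2 + g^2 + g/2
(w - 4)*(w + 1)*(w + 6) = w^3 + 3*w^2 - 22*w - 24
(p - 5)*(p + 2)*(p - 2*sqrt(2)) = p^3 - 3*p^2 - 2*sqrt(2)*p^2 - 10*p + 6*sqrt(2)*p + 20*sqrt(2)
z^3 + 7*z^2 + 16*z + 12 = (z + 2)^2*(z + 3)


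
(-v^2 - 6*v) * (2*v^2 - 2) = -2*v^4 - 12*v^3 + 2*v^2 + 12*v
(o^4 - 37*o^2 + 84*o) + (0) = o^4 - 37*o^2 + 84*o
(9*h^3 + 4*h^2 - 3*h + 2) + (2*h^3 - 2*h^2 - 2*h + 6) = 11*h^3 + 2*h^2 - 5*h + 8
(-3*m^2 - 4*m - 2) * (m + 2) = -3*m^3 - 10*m^2 - 10*m - 4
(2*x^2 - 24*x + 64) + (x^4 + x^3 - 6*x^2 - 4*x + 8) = x^4 + x^3 - 4*x^2 - 28*x + 72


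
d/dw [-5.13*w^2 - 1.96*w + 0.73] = -10.26*w - 1.96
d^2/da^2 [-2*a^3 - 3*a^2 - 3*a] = -12*a - 6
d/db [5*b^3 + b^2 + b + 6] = 15*b^2 + 2*b + 1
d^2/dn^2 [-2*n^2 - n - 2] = -4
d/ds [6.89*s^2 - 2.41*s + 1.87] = 13.78*s - 2.41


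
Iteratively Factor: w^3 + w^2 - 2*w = (w)*(w^2 + w - 2) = w*(w + 2)*(w - 1)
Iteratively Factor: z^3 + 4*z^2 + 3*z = (z + 3)*(z^2 + z) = (z + 1)*(z + 3)*(z)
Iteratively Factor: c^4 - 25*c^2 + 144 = (c + 4)*(c^3 - 4*c^2 - 9*c + 36) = (c - 4)*(c + 4)*(c^2 - 9) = (c - 4)*(c - 3)*(c + 4)*(c + 3)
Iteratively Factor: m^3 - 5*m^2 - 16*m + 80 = (m - 5)*(m^2 - 16) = (m - 5)*(m - 4)*(m + 4)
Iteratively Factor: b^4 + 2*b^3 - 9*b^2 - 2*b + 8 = (b - 1)*(b^3 + 3*b^2 - 6*b - 8) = (b - 2)*(b - 1)*(b^2 + 5*b + 4) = (b - 2)*(b - 1)*(b + 4)*(b + 1)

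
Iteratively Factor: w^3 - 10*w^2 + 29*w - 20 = (w - 1)*(w^2 - 9*w + 20) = (w - 5)*(w - 1)*(w - 4)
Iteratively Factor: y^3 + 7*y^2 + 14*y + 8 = (y + 2)*(y^2 + 5*y + 4) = (y + 2)*(y + 4)*(y + 1)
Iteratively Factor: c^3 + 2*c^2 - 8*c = (c - 2)*(c^2 + 4*c) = c*(c - 2)*(c + 4)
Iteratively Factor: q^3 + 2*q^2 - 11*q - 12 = (q + 4)*(q^2 - 2*q - 3) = (q + 1)*(q + 4)*(q - 3)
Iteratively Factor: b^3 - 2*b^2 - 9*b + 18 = (b + 3)*(b^2 - 5*b + 6) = (b - 2)*(b + 3)*(b - 3)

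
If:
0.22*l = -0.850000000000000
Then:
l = -3.86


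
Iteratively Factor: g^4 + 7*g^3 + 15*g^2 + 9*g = (g)*(g^3 + 7*g^2 + 15*g + 9) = g*(g + 3)*(g^2 + 4*g + 3) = g*(g + 3)^2*(g + 1)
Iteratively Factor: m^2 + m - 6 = (m + 3)*(m - 2)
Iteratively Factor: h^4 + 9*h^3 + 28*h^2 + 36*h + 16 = (h + 2)*(h^3 + 7*h^2 + 14*h + 8) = (h + 2)*(h + 4)*(h^2 + 3*h + 2) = (h + 2)^2*(h + 4)*(h + 1)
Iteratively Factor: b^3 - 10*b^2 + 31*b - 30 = (b - 3)*(b^2 - 7*b + 10) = (b - 5)*(b - 3)*(b - 2)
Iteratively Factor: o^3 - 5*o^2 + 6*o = (o)*(o^2 - 5*o + 6) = o*(o - 3)*(o - 2)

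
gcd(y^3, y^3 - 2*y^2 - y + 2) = 1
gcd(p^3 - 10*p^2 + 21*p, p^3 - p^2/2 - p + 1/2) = 1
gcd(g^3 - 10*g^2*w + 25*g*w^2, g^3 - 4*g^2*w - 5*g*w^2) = -g^2 + 5*g*w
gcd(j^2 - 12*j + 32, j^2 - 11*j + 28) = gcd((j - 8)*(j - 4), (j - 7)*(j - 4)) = j - 4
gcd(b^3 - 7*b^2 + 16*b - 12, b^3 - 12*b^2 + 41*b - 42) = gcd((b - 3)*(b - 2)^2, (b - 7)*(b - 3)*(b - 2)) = b^2 - 5*b + 6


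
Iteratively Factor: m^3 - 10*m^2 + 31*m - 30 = (m - 5)*(m^2 - 5*m + 6) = (m - 5)*(m - 2)*(m - 3)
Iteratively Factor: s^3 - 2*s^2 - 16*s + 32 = (s + 4)*(s^2 - 6*s + 8) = (s - 4)*(s + 4)*(s - 2)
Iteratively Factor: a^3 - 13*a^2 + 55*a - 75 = (a - 3)*(a^2 - 10*a + 25) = (a - 5)*(a - 3)*(a - 5)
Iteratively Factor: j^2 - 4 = (j + 2)*(j - 2)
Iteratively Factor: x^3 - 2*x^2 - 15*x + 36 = (x + 4)*(x^2 - 6*x + 9) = (x - 3)*(x + 4)*(x - 3)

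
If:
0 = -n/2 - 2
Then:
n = -4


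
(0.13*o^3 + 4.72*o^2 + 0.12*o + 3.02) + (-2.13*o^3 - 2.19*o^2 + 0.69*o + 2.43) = -2.0*o^3 + 2.53*o^2 + 0.81*o + 5.45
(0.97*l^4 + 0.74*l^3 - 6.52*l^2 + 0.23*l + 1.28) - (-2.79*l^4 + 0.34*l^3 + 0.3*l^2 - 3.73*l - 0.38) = 3.76*l^4 + 0.4*l^3 - 6.82*l^2 + 3.96*l + 1.66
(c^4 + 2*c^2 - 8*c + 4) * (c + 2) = c^5 + 2*c^4 + 2*c^3 - 4*c^2 - 12*c + 8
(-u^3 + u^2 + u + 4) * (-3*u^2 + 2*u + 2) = 3*u^5 - 5*u^4 - 3*u^3 - 8*u^2 + 10*u + 8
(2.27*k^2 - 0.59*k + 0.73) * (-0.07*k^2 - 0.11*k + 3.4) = -0.1589*k^4 - 0.2084*k^3 + 7.7318*k^2 - 2.0863*k + 2.482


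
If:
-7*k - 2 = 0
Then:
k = -2/7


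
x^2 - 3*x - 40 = (x - 8)*(x + 5)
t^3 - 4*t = t*(t - 2)*(t + 2)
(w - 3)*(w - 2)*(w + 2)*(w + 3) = w^4 - 13*w^2 + 36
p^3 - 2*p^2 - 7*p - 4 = (p - 4)*(p + 1)^2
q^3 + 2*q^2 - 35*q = q*(q - 5)*(q + 7)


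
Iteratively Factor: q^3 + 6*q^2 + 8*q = (q)*(q^2 + 6*q + 8) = q*(q + 2)*(q + 4)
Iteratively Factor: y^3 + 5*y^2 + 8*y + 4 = (y + 2)*(y^2 + 3*y + 2) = (y + 2)^2*(y + 1)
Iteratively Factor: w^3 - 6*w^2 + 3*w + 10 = (w + 1)*(w^2 - 7*w + 10) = (w - 5)*(w + 1)*(w - 2)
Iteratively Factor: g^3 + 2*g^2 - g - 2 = (g + 2)*(g^2 - 1) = (g - 1)*(g + 2)*(g + 1)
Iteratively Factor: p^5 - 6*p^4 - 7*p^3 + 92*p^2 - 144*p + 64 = (p + 4)*(p^4 - 10*p^3 + 33*p^2 - 40*p + 16) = (p - 1)*(p + 4)*(p^3 - 9*p^2 + 24*p - 16) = (p - 4)*(p - 1)*(p + 4)*(p^2 - 5*p + 4) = (p - 4)*(p - 1)^2*(p + 4)*(p - 4)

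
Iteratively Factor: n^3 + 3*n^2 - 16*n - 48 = (n + 3)*(n^2 - 16) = (n - 4)*(n + 3)*(n + 4)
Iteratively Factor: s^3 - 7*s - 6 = (s - 3)*(s^2 + 3*s + 2) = (s - 3)*(s + 2)*(s + 1)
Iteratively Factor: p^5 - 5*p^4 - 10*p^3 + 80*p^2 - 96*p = (p + 4)*(p^4 - 9*p^3 + 26*p^2 - 24*p) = p*(p + 4)*(p^3 - 9*p^2 + 26*p - 24) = p*(p - 2)*(p + 4)*(p^2 - 7*p + 12) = p*(p - 4)*(p - 2)*(p + 4)*(p - 3)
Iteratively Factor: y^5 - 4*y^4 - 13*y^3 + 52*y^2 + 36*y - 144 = (y + 3)*(y^4 - 7*y^3 + 8*y^2 + 28*y - 48) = (y - 3)*(y + 3)*(y^3 - 4*y^2 - 4*y + 16) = (y - 3)*(y + 2)*(y + 3)*(y^2 - 6*y + 8) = (y - 4)*(y - 3)*(y + 2)*(y + 3)*(y - 2)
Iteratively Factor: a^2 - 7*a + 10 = (a - 2)*(a - 5)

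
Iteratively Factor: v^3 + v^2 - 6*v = (v - 2)*(v^2 + 3*v) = (v - 2)*(v + 3)*(v)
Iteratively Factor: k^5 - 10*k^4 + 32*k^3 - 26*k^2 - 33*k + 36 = (k - 3)*(k^4 - 7*k^3 + 11*k^2 + 7*k - 12) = (k - 3)*(k + 1)*(k^3 - 8*k^2 + 19*k - 12) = (k - 4)*(k - 3)*(k + 1)*(k^2 - 4*k + 3) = (k - 4)*(k - 3)*(k - 1)*(k + 1)*(k - 3)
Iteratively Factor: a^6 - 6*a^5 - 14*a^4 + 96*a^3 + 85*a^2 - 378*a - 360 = (a - 3)*(a^5 - 3*a^4 - 23*a^3 + 27*a^2 + 166*a + 120) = (a - 4)*(a - 3)*(a^4 + a^3 - 19*a^2 - 49*a - 30) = (a - 4)*(a - 3)*(a + 2)*(a^3 - a^2 - 17*a - 15) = (a - 4)*(a - 3)*(a + 2)*(a + 3)*(a^2 - 4*a - 5) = (a - 5)*(a - 4)*(a - 3)*(a + 2)*(a + 3)*(a + 1)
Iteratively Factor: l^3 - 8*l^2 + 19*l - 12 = (l - 3)*(l^2 - 5*l + 4) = (l - 4)*(l - 3)*(l - 1)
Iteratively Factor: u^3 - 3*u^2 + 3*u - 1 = (u - 1)*(u^2 - 2*u + 1) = (u - 1)^2*(u - 1)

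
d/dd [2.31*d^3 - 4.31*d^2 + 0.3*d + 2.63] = 6.93*d^2 - 8.62*d + 0.3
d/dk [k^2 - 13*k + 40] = 2*k - 13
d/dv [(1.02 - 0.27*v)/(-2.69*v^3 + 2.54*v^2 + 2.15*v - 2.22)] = (-1.4526*v^3 + 8.9172*v^2 - 5.1816*v - 1.5936)/(7.2361*v^6 - 13.6652*v^5 - 5.1154*v^4 + 22.8656*v^3 - 6.6551*v^2 - 9.546*v + 4.9284)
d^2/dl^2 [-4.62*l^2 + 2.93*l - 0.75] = -9.24000000000000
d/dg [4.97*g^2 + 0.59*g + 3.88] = 9.94*g + 0.59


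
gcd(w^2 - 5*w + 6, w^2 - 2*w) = w - 2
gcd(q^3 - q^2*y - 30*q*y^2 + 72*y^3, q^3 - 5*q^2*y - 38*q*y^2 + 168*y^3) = -q^2 - 2*q*y + 24*y^2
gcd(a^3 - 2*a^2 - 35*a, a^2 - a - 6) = 1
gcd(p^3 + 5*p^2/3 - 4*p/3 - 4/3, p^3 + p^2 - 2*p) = p^2 + p - 2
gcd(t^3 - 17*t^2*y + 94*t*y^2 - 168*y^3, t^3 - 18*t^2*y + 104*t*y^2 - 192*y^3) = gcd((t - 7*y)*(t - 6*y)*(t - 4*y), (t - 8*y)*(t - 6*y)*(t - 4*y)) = t^2 - 10*t*y + 24*y^2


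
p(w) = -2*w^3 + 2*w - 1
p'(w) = 2 - 6*w^2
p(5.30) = -288.15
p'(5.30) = -166.54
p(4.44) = -167.18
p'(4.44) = -116.28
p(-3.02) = 48.05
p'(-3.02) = -52.72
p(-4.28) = 147.25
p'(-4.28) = -107.91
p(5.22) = -275.03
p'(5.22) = -161.49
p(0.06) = -0.88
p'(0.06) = 1.98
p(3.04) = -51.11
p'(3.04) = -53.45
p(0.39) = -0.34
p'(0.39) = 1.09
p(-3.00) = 47.00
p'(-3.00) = -52.00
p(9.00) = -1441.00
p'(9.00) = -484.00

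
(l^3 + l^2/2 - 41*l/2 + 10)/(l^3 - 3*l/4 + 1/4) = 2*(l^2 + l - 20)/(2*l^2 + l - 1)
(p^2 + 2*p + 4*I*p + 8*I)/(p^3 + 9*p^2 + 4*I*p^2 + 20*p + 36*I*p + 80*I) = (p + 2)/(p^2 + 9*p + 20)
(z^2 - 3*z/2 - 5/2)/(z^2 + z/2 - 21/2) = (2*z^2 - 3*z - 5)/(2*z^2 + z - 21)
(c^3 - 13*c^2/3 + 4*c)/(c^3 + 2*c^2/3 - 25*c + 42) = c*(3*c - 4)/(3*c^2 + 11*c - 42)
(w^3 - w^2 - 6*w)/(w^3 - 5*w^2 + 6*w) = (w + 2)/(w - 2)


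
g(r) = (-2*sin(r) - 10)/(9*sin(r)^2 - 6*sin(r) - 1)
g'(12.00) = -5.45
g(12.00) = -1.86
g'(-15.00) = 2.83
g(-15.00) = -1.30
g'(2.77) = -2.28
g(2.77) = 5.38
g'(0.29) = -1.24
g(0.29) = 5.34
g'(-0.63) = -3.98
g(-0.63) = -1.56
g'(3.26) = 2860.31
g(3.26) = 58.95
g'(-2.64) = 7.83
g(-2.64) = -2.28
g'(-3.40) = 2.77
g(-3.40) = 5.40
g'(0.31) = -0.34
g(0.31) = 5.32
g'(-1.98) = 0.57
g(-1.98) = -0.68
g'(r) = (-18*sin(r)*cos(r) + 6*cos(r))*(-2*sin(r) - 10)/(9*sin(r)^2 - 6*sin(r) - 1)^2 - 2*cos(r)/(9*sin(r)^2 - 6*sin(r) - 1) = 2*(9*sin(r)^2 + 90*sin(r) - 29)*cos(r)/(9*sin(r)^2 - 6*sin(r) - 1)^2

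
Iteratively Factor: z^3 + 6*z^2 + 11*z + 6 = (z + 3)*(z^2 + 3*z + 2) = (z + 1)*(z + 3)*(z + 2)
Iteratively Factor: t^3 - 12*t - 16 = (t - 4)*(t^2 + 4*t + 4) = (t - 4)*(t + 2)*(t + 2)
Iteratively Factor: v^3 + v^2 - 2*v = (v + 2)*(v^2 - v) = (v - 1)*(v + 2)*(v)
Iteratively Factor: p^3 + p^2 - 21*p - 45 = (p + 3)*(p^2 - 2*p - 15) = (p - 5)*(p + 3)*(p + 3)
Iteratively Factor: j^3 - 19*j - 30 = (j - 5)*(j^2 + 5*j + 6) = (j - 5)*(j + 2)*(j + 3)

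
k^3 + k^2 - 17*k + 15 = (k - 3)*(k - 1)*(k + 5)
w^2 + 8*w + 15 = (w + 3)*(w + 5)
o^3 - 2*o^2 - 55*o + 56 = (o - 8)*(o - 1)*(o + 7)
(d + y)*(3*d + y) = 3*d^2 + 4*d*y + y^2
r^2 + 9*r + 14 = (r + 2)*(r + 7)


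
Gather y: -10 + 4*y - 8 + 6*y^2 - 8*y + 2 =6*y^2 - 4*y - 16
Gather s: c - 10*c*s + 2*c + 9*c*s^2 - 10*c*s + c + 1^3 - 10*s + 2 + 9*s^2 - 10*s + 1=4*c + s^2*(9*c + 9) + s*(-20*c - 20) + 4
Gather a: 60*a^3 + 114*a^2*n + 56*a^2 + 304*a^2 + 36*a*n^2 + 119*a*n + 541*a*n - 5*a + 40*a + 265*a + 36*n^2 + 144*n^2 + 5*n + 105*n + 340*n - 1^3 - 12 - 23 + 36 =60*a^3 + a^2*(114*n + 360) + a*(36*n^2 + 660*n + 300) + 180*n^2 + 450*n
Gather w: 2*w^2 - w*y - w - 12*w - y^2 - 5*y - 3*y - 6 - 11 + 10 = 2*w^2 + w*(-y - 13) - y^2 - 8*y - 7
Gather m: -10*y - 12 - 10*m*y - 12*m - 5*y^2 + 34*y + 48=m*(-10*y - 12) - 5*y^2 + 24*y + 36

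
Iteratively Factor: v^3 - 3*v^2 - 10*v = (v - 5)*(v^2 + 2*v) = v*(v - 5)*(v + 2)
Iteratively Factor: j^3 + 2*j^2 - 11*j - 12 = (j + 4)*(j^2 - 2*j - 3) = (j - 3)*(j + 4)*(j + 1)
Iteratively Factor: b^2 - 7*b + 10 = (b - 2)*(b - 5)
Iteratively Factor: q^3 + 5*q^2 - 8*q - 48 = (q - 3)*(q^2 + 8*q + 16) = (q - 3)*(q + 4)*(q + 4)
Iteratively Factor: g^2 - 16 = (g - 4)*(g + 4)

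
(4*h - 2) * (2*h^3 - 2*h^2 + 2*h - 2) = 8*h^4 - 12*h^3 + 12*h^2 - 12*h + 4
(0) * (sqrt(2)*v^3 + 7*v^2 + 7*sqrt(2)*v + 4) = 0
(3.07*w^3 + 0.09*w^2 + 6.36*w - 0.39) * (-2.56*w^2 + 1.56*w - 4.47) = -7.8592*w^5 + 4.5588*w^4 - 29.8641*w^3 + 10.5177*w^2 - 29.0376*w + 1.7433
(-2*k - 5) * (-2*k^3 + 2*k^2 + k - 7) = 4*k^4 + 6*k^3 - 12*k^2 + 9*k + 35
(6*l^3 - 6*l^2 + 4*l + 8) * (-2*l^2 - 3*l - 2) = -12*l^5 - 6*l^4 - 2*l^3 - 16*l^2 - 32*l - 16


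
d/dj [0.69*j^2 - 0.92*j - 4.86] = 1.38*j - 0.92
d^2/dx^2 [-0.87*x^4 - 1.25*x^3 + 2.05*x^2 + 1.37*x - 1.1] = -10.44*x^2 - 7.5*x + 4.1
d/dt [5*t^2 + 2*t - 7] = 10*t + 2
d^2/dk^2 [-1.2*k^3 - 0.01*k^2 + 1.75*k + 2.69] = -7.2*k - 0.02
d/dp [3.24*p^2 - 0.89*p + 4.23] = 6.48*p - 0.89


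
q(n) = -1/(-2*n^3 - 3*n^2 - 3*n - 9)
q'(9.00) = 0.00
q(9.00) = 0.00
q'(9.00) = 0.00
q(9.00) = 0.00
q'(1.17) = -0.05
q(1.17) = 0.05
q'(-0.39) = -0.02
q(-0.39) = 0.12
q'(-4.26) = -0.01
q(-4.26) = -0.01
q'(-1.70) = -1.35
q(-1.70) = 0.36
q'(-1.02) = -0.06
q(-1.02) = 0.14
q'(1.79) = -0.03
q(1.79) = 0.03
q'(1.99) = -0.02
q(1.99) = 0.02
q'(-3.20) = -0.04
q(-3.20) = -0.03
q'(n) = -(6*n^2 + 6*n + 3)/(-2*n^3 - 3*n^2 - 3*n - 9)^2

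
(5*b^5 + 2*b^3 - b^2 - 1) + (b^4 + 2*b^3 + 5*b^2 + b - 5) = 5*b^5 + b^4 + 4*b^3 + 4*b^2 + b - 6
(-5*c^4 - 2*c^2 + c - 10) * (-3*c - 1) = 15*c^5 + 5*c^4 + 6*c^3 - c^2 + 29*c + 10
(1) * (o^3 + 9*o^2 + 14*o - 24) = o^3 + 9*o^2 + 14*o - 24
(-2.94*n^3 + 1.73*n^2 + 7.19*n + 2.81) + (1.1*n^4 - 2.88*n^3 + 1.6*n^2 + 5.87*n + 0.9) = 1.1*n^4 - 5.82*n^3 + 3.33*n^2 + 13.06*n + 3.71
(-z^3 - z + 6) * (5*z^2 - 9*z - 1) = -5*z^5 + 9*z^4 - 4*z^3 + 39*z^2 - 53*z - 6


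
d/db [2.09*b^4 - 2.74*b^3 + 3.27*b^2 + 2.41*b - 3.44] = 8.36*b^3 - 8.22*b^2 + 6.54*b + 2.41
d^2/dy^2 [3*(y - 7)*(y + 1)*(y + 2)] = 18*y - 24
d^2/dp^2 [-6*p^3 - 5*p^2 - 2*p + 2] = -36*p - 10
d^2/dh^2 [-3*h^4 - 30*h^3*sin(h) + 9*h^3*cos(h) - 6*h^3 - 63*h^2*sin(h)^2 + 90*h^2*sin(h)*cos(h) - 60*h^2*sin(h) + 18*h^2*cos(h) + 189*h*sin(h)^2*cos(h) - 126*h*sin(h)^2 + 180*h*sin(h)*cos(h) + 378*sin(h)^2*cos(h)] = 30*h^3*sin(h) - 9*h^3*cos(h) + 6*h^2*sin(h) - 180*h^2*sin(2*h) - 198*h^2*cos(h) - 126*h^2*cos(2*h) - 36*h^2 - 252*h*sin(h) - 612*h*sin(2*h) - 933*h*cos(h)/4 + 108*h*cos(2*h) + 1701*h*cos(3*h)/4 - 36*h - 429*sin(h)/2 - 162*sin(2*h) + 567*sin(3*h)/2 - 117*cos(h)/2 + 423*cos(2*h) + 1701*cos(3*h)/2 - 63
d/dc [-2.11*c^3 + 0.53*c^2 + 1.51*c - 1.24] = -6.33*c^2 + 1.06*c + 1.51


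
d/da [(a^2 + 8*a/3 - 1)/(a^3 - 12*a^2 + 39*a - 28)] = (-3*a^4 - 16*a^3 + 222*a^2 - 240*a - 107)/(3*(a^6 - 24*a^5 + 222*a^4 - 992*a^3 + 2193*a^2 - 2184*a + 784))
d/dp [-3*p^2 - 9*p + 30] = -6*p - 9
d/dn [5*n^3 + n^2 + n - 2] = 15*n^2 + 2*n + 1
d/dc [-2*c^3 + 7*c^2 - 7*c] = -6*c^2 + 14*c - 7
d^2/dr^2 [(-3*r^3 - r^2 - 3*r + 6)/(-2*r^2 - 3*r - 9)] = 6*(-7*r^3 + 39*r^2 + 153*r + 18)/(8*r^6 + 36*r^5 + 162*r^4 + 351*r^3 + 729*r^2 + 729*r + 729)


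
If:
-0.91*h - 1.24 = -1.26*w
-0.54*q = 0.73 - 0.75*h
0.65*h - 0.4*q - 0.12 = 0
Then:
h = -4.45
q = -7.54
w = -2.23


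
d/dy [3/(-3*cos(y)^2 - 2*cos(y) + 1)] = -6*(3*cos(y) + 1)*sin(y)/(3*cos(y)^2 + 2*cos(y) - 1)^2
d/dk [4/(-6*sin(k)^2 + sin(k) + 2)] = 4*(12*sin(k) - 1)*cos(k)/(-6*sin(k)^2 + sin(k) + 2)^2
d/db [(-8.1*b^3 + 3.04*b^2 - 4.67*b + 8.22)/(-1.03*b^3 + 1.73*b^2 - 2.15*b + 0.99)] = (-10.8818*b^4 + 25.2098*b^3 + 2.8859*b^2 - 22.422*b + 13.0497)/(1.0609*b^6 - 3.5638*b^5 + 7.4219*b^4 - 9.4784*b^3 + 8.0479*b^2 - 4.257*b + 0.9801)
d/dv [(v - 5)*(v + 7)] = 2*v + 2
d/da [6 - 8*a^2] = -16*a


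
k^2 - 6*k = k*(k - 6)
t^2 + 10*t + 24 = (t + 4)*(t + 6)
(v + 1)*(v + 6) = v^2 + 7*v + 6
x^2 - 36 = (x - 6)*(x + 6)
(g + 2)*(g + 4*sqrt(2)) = g^2 + 2*g + 4*sqrt(2)*g + 8*sqrt(2)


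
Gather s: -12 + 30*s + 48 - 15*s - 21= 15*s + 15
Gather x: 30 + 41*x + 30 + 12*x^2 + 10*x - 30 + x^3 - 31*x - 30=x^3 + 12*x^2 + 20*x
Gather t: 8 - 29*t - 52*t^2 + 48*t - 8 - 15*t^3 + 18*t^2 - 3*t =-15*t^3 - 34*t^2 + 16*t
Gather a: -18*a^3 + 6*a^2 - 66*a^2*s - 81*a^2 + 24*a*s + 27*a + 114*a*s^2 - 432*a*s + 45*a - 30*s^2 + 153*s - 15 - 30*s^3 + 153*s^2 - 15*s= -18*a^3 + a^2*(-66*s - 75) + a*(114*s^2 - 408*s + 72) - 30*s^3 + 123*s^2 + 138*s - 15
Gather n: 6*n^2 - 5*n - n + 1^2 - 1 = 6*n^2 - 6*n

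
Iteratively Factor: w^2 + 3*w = (w)*(w + 3)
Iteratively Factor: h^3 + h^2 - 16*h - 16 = (h - 4)*(h^2 + 5*h + 4) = (h - 4)*(h + 4)*(h + 1)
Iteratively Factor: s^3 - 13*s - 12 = (s + 1)*(s^2 - s - 12) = (s - 4)*(s + 1)*(s + 3)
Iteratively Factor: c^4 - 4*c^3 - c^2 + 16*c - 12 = (c - 3)*(c^3 - c^2 - 4*c + 4) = (c - 3)*(c - 1)*(c^2 - 4) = (c - 3)*(c - 1)*(c + 2)*(c - 2)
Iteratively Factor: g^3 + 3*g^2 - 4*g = (g)*(g^2 + 3*g - 4) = g*(g - 1)*(g + 4)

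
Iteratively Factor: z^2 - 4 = (z + 2)*(z - 2)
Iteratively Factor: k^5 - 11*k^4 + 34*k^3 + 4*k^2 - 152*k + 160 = (k - 4)*(k^4 - 7*k^3 + 6*k^2 + 28*k - 40) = (k - 4)*(k - 2)*(k^3 - 5*k^2 - 4*k + 20) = (k - 4)*(k - 2)*(k + 2)*(k^2 - 7*k + 10) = (k - 5)*(k - 4)*(k - 2)*(k + 2)*(k - 2)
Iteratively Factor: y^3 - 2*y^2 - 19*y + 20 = (y + 4)*(y^2 - 6*y + 5) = (y - 1)*(y + 4)*(y - 5)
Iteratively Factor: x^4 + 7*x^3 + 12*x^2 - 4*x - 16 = (x - 1)*(x^3 + 8*x^2 + 20*x + 16) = (x - 1)*(x + 4)*(x^2 + 4*x + 4) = (x - 1)*(x + 2)*(x + 4)*(x + 2)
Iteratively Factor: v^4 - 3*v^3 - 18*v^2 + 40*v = (v - 2)*(v^3 - v^2 - 20*v) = v*(v - 2)*(v^2 - v - 20) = v*(v - 5)*(v - 2)*(v + 4)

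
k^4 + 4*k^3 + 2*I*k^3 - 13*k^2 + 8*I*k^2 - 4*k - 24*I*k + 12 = (k - 2)*(k + 6)*(k + I)^2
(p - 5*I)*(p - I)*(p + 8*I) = p^3 + 2*I*p^2 + 43*p - 40*I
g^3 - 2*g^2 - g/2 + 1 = (g - 2)*(g - sqrt(2)/2)*(g + sqrt(2)/2)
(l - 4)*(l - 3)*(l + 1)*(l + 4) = l^4 - 2*l^3 - 19*l^2 + 32*l + 48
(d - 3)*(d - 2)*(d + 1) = d^3 - 4*d^2 + d + 6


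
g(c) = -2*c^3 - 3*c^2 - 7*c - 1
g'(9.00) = -547.00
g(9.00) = -1765.00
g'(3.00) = -79.00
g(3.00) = -103.00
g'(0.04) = -7.25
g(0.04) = -1.28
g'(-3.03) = -43.91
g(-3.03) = 48.30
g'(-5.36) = -147.22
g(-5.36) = 258.31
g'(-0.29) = -5.76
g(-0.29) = 0.83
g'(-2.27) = -24.30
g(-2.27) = 22.83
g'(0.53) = -11.87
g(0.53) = -5.85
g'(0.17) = -8.19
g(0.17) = -2.29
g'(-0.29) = -5.76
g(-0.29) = 0.83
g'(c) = -6*c^2 - 6*c - 7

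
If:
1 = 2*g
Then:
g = 1/2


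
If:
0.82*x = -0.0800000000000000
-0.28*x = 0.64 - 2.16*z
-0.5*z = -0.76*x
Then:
No Solution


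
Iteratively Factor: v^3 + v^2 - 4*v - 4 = (v + 2)*(v^2 - v - 2) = (v + 1)*(v + 2)*(v - 2)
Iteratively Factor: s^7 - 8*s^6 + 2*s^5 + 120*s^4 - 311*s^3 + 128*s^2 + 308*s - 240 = (s + 4)*(s^6 - 12*s^5 + 50*s^4 - 80*s^3 + 9*s^2 + 92*s - 60) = (s - 5)*(s + 4)*(s^5 - 7*s^4 + 15*s^3 - 5*s^2 - 16*s + 12) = (s - 5)*(s - 1)*(s + 4)*(s^4 - 6*s^3 + 9*s^2 + 4*s - 12) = (s - 5)*(s - 1)*(s + 1)*(s + 4)*(s^3 - 7*s^2 + 16*s - 12) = (s - 5)*(s - 2)*(s - 1)*(s + 1)*(s + 4)*(s^2 - 5*s + 6) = (s - 5)*(s - 2)^2*(s - 1)*(s + 1)*(s + 4)*(s - 3)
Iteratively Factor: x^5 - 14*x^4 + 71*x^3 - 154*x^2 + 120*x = (x - 5)*(x^4 - 9*x^3 + 26*x^2 - 24*x) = (x - 5)*(x - 4)*(x^3 - 5*x^2 + 6*x) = x*(x - 5)*(x - 4)*(x^2 - 5*x + 6) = x*(x - 5)*(x - 4)*(x - 3)*(x - 2)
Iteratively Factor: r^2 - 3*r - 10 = (r - 5)*(r + 2)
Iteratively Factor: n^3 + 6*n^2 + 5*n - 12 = (n - 1)*(n^2 + 7*n + 12) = (n - 1)*(n + 3)*(n + 4)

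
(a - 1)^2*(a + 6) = a^3 + 4*a^2 - 11*a + 6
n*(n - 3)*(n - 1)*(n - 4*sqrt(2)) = n^4 - 4*sqrt(2)*n^3 - 4*n^3 + 3*n^2 + 16*sqrt(2)*n^2 - 12*sqrt(2)*n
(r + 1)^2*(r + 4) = r^3 + 6*r^2 + 9*r + 4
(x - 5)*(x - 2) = x^2 - 7*x + 10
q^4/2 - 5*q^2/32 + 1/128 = (q/2 + 1/4)*(q - 1/2)*(q - 1/4)*(q + 1/4)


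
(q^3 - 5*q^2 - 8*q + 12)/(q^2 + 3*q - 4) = (q^2 - 4*q - 12)/(q + 4)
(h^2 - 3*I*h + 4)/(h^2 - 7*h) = (h^2 - 3*I*h + 4)/(h*(h - 7))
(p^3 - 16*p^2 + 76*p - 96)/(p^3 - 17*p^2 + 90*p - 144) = (p - 2)/(p - 3)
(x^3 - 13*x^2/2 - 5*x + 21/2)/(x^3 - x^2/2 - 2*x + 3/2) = (x - 7)/(x - 1)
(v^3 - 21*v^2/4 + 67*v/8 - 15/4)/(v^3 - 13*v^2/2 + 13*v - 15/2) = (4*v^2 - 11*v + 6)/(4*(v^2 - 4*v + 3))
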